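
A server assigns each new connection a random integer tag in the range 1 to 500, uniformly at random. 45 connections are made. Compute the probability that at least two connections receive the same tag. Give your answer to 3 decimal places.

0.870

It's easier to compute the probability that all 45 are distinct.
P(all distinct) = 500/500 · 499/500 · ··· · 456/500 ≈ 0.130.
So the probability of at least one match is 1 − 0.130 = 0.870.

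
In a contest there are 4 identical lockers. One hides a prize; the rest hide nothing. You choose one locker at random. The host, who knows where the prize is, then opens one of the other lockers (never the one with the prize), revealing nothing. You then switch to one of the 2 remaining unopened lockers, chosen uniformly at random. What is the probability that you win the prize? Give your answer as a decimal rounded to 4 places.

Your original locker holds the prize with probability 1/4, so the other 3 collectively hold it with probability 3/4.
The host can always find an empty locker to open, so this doesn't change that 3/4; it is now spread over the 2 remaining unopened lockers.
P(win by switching) = (3/4) · (1/2) = 3/8 ≈ 0.3750.

0.3750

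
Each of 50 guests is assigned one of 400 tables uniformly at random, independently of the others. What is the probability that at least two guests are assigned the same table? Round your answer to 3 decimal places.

0.959

It's easier to compute the probability that all 50 are distinct.
P(all distinct) = 400/400 · 399/400 · ··· · 351/400 ≈ 0.041.
So the probability of at least one match is 1 − 0.041 = 0.959.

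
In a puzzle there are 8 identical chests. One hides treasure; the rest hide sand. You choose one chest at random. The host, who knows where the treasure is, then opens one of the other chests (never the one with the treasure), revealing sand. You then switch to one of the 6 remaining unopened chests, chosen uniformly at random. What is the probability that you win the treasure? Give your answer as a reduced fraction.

7/48

Your original chest holds the treasure with probability 1/8, so the other 7 collectively hold it with probability 7/8.
The host can always find an empty chest to open, so this doesn't change that 7/8; it is now spread over the 6 remaining unopened chests.
P(win by switching) = (7/8) · (1/6) = 7/48.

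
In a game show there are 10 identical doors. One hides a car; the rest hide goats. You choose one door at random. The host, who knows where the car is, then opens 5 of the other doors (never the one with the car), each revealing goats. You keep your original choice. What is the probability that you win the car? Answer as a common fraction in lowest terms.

1/10

The host can always open 5 empty doors regardless of your choice, so the reveals give no information about your original door.
P(win by staying) = 1/10.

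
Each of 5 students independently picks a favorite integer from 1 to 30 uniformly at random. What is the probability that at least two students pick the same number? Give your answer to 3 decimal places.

0.296

It's easier to compute the probability that all 5 are distinct.
P(all distinct) = 30/30 · 29/30 · ··· · 26/30 ≈ 0.704.
So the probability of at least one match is 1 − 0.704 = 0.296.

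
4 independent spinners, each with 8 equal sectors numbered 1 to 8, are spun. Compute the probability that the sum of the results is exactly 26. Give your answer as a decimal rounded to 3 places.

0.021

There are 8^4 = 4096 equally likely outcomes.
The number of ordered 4-tuples from {1,…,8} summing to 26 is 84.
P(sum = 26) = 84/4096 = 21/1024 ≈ 0.021.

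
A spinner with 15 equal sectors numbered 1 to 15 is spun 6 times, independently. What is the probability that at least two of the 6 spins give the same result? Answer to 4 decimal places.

P(all 6 different) = 15/15 · 14/15 · ··· · 10/15 ≈ 0.3164.
P(at least two equal) = 1 − 0.3164 = 0.6836.

0.6836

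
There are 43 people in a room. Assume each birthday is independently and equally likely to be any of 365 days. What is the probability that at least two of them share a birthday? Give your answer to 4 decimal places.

It's easier to compute the probability that all 43 are distinct.
P(all distinct) = 365/365 · 364/365 · ··· · 323/365 ≈ 0.0761.
So the probability of at least one match is 1 − 0.0761 = 0.9239.

0.9239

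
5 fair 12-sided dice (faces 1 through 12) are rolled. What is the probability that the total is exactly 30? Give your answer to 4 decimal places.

0.0478

There are 12^5 = 248832 equally likely outcomes.
The number of ordered 5-tuples from {1,…,12} summing to 30 is 11901.
P(sum = 30) = 11901/248832 = 3967/82944 ≈ 0.0478.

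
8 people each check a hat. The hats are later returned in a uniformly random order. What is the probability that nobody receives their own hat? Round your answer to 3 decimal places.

0.368

This is the derangement probability: permutations of 8 with no fixed point.
D(8) = 8! · (1 − 1/1! + 1/2! − ··· + (−1)^8/8!) = 14833.
P = 14833/40320 = 2119/5760 ≈ 0.368.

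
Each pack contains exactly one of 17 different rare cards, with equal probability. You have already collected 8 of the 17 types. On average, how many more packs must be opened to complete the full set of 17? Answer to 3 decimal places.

48.092

Starting from 8 distinct types, each trial gives a new one with probability (17−i)/17 when i types are held, so the wait for the next new type is 17/(17−i).
E = 17/9 + 17/8 + 17/7 + 17/6 + 17/5 + 17/4 + 17/3 + 17/2 + 17/1 = 121193/2520 ≈ 48.092.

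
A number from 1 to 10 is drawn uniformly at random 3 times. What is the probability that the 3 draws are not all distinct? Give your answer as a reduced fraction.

P(all 3 different) = 10/10 · 9/10 · ··· · 8/10 = 18/25.
P(at least two equal) = 1 − 18/25 = 7/25.

7/25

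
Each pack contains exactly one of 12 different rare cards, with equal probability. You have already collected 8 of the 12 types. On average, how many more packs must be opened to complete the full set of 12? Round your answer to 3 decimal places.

Starting from 8 distinct types, each trial gives a new one with probability (12−i)/12 when i types are held, so the wait for the next new type is 12/(12−i).
E = 12/4 + 12/3 + 12/2 + 12/1 = 25 ≈ 25.000.

25.000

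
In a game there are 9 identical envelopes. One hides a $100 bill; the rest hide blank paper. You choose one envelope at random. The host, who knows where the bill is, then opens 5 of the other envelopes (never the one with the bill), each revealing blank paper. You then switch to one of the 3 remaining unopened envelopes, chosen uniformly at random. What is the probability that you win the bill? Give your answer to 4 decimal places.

Your original envelope holds the bill with probability 1/9, so the other 8 collectively hold it with probability 8/9.
The host can always find 5 empty envelopes to open, so the reveals don't change that 8/9; it is now spread over the 3 remaining unopened envelopes.
P(win by switching) = (8/9) · (1/3) = 8/27 ≈ 0.2963.

0.2963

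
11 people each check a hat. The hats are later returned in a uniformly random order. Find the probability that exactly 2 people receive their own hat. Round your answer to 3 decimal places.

Choose which 2 of the 11 are fixed: C(11,2) = 55 ways.
The remaining 9 must have no fixed point: D(9) = 133496.
P = 55·133496/39916800 = 16687/90720 ≈ 0.184.

0.184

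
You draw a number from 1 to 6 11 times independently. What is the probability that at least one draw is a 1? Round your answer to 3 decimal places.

0.865

P(no draw is a 1) = (5/6)^11 ≈ 0.135.
P(at least one) = 1 − 0.135 = 0.865.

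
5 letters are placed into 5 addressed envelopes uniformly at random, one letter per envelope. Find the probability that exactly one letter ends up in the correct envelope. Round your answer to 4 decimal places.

0.3750

Choose which one is fixed: C(5,1) = 5 ways.
The remaining 4 must have no fixed point: D(4) = 9.
P = 5·9/120 = 3/8 ≈ 0.3750.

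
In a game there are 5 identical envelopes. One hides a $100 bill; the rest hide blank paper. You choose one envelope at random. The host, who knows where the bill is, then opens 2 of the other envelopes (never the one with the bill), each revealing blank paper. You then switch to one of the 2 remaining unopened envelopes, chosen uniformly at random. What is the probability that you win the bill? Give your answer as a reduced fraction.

2/5

Your original envelope holds the bill with probability 1/5, so the other 4 collectively hold it with probability 4/5.
The host can always find 2 empty envelopes to open, so the reveals don't change that 4/5; it is now spread over the 2 remaining unopened envelopes.
P(win by switching) = (4/5) · (1/2) = 2/5.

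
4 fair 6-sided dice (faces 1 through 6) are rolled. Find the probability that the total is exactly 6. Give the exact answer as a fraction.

5/648

There are 6^4 = 1296 equally likely outcomes.
The number of ordered 4-tuples from {1,…,6} summing to 6 is 10.
P(sum = 6) = 10/1296 = 5/648.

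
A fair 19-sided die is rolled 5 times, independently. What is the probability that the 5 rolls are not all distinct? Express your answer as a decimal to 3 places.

P(all 5 different) = 19/19 · 18/19 · ··· · 15/19 ≈ 0.564.
P(at least two equal) = 1 − 0.564 = 0.436.

0.436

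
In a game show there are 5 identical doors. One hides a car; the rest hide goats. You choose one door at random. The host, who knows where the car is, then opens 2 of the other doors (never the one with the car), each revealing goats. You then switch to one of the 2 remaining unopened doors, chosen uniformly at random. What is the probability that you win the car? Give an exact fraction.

Your original door holds the car with probability 1/5, so the other 4 collectively hold it with probability 4/5.
The host can always find 2 empty doors to open, so the reveals don't change that 4/5; it is now spread over the 2 remaining unopened doors.
P(win by switching) = (4/5) · (1/2) = 2/5.

2/5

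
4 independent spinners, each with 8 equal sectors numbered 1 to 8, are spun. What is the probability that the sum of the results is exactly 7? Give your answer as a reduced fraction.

5/1024

There are 8^4 = 4096 equally likely outcomes.
The number of ordered 4-tuples from {1,…,8} summing to 7 is 20.
P(sum = 7) = 20/4096 = 5/1024.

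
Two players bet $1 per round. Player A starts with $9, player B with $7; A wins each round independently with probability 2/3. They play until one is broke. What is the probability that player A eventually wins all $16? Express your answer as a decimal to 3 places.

0.998

Let r = q/p = (1/3)/(2/3) = 1/2. The recurrence P(i) = p·P(i+1) + q·P(i−1) with P(0)=0, P(16)=1 gives P(i) = (1 − r^i)/(1 − r^16).
P(9) = (1 − (1/2)^9) / (1 − (1/2)^16) = 65408/65535 ≈ 0.998.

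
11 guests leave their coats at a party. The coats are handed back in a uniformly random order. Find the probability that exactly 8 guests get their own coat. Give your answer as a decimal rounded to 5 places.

0.00001

Choose which 8 of the 11 are fixed: C(11,8) = 165 ways.
The remaining 3 must have no fixed point: D(3) = 2.
P = 165·2/39916800 = 1/120960 ≈ 0.00001.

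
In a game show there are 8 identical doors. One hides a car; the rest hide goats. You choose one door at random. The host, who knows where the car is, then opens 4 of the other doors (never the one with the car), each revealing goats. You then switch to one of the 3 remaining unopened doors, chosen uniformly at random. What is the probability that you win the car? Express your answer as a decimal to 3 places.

Your original door holds the car with probability 1/8, so the other 7 collectively hold it with probability 7/8.
The host can always find 4 empty doors to open, so the reveals don't change that 7/8; it is now spread over the 3 remaining unopened doors.
P(win by switching) = (7/8) · (1/3) = 7/24 ≈ 0.292.

0.292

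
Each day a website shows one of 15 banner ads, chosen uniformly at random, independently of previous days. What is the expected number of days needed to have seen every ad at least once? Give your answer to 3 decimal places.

49.773

After i distinct types are collected, each trial gives a new one with probability (15−i)/15, so the expected wait for the next new type is 15/(15−i).
E = 15/15 + 15/14 + 15/13 + 15/12 + 15/11 + 15/10 + 15/9 + 15/8 + 15/7 + 15/6 + 15/5 + 15/4 + 15/3 + 15/2 + 15/1 = 1195757/24024 ≈ 49.773.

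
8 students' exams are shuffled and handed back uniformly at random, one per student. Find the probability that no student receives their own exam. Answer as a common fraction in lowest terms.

This is the derangement probability: permutations of 8 with no fixed point.
D(8) = 8! · (1 − 1/1! + 1/2! − ··· + (−1)^8/8!) = 14833.
P = 14833/40320 = 2119/5760.

2119/5760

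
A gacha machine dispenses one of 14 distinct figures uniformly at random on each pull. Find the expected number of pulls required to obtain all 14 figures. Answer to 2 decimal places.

After i distinct types are collected, each trial gives a new one with probability (14−i)/14, so the expected wait for the next new type is 14/(14−i).
E = 14/14 + 14/13 + 14/12 + 14/11 + 14/10 + 14/9 + 14/8 + 14/7 + 14/6 + 14/5 + 14/4 + 14/3 + 14/2 + 14/1 = 1171733/25740 ≈ 45.52.

45.52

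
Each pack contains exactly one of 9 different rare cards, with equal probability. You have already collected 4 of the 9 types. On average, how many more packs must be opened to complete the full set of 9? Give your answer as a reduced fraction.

411/20

Starting from 4 distinct types, each trial gives a new one with probability (9−i)/9 when i types are held, so the wait for the next new type is 9/(9−i).
E = 9/5 + 9/4 + 9/3 + 9/2 + 9/1 = 411/20.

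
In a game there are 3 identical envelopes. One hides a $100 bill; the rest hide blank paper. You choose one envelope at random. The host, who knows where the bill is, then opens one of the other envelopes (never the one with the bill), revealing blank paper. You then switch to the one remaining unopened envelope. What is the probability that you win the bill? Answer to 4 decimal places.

Your original envelope holds the bill with probability 1/3, so the other 2 collectively hold it with probability 2/3.
The host can always find an empty envelope to open, so this doesn't change that 2/3; it is now spread over the 1 remaining unopened envelope.
P(win by switching) = (2/3) · (1/1) = 2/3 ≈ 0.6667.

0.6667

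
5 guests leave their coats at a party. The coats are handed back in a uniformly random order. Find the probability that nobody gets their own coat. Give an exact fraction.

11/30

This is the derangement probability: permutations of 5 with no fixed point.
D(5) = 5! · (1 − 1/1! + 1/2! − ··· + (−1)^5/5!) = 44.
P = 44/120 = 11/30.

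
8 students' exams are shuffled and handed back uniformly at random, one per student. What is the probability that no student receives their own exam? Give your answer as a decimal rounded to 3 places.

0.368

This is the derangement probability: permutations of 8 with no fixed point.
D(8) = 8! · (1 − 1/1! + 1/2! − ··· + (−1)^8/8!) = 14833.
P = 14833/40320 = 2119/5760 ≈ 0.368.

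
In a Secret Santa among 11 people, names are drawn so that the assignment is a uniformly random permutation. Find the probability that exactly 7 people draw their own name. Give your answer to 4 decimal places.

Choose which 7 of the 11 are fixed: C(11,7) = 330 ways.
The remaining 4 must have no fixed point: D(4) = 9.
P = 330·9/39916800 = 1/13440 ≈ 0.0001.

0.0001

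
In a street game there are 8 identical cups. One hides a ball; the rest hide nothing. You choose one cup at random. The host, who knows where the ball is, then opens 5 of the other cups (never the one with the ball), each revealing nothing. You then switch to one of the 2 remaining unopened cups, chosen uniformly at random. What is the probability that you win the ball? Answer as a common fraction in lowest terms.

Your original cup holds the ball with probability 1/8, so the other 7 collectively hold it with probability 7/8.
The host can always find 5 empty cups to open, so the reveals don't change that 7/8; it is now spread over the 2 remaining unopened cups.
P(win by switching) = (7/8) · (1/2) = 7/16.

7/16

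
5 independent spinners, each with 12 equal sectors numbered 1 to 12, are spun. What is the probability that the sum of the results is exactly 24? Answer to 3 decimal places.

0.029

There are 12^5 = 248832 equally likely outcomes.
The number of ordered 5-tuples from {1,…,12} summing to 24 is 7205.
P(sum = 24) = 7205/248832 ≈ 0.029.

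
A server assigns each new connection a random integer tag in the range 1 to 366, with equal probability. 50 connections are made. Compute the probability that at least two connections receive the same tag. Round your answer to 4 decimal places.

It's easier to compute the probability that all 50 are distinct.
P(all distinct) = 366/366 · 365/366 · ··· · 317/366 ≈ 0.0299.
So the probability of at least one match is 1 − 0.0299 = 0.9701.

0.9701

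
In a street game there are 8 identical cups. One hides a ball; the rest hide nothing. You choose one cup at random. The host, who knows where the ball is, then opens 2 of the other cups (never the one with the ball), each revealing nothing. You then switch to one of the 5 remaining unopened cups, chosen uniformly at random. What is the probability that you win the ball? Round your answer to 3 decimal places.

Your original cup holds the ball with probability 1/8, so the other 7 collectively hold it with probability 7/8.
The host can always find 2 empty cups to open, so the reveals don't change that 7/8; it is now spread over the 5 remaining unopened cups.
P(win by switching) = (7/8) · (1/5) = 7/40 ≈ 0.175.

0.175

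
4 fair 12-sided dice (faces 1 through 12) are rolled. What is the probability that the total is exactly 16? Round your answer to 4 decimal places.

0.0217

There are 12^4 = 20736 equally likely outcomes.
The number of ordered 4-tuples from {1,…,12} summing to 16 is 451.
P(sum = 16) = 451/20736 ≈ 0.0217.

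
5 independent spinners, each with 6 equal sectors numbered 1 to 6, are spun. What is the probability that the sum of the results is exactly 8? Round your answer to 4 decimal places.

0.0045

There are 6^5 = 7776 equally likely outcomes.
The number of ordered 5-tuples from {1,…,6} summing to 8 is 35.
P(sum = 8) = 35/7776 ≈ 0.0045.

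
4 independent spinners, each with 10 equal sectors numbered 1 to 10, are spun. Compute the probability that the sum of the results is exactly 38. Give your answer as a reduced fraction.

There are 10^4 = 10000 equally likely outcomes.
The number of ordered 4-tuples from {1,…,10} summing to 38 is 10.
P(sum = 38) = 10/10000 = 1/1000.

1/1000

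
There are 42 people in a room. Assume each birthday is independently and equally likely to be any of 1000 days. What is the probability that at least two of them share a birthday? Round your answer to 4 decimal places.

0.5824

It's easier to compute the probability that all 42 are distinct.
P(all distinct) = 1000/1000 · 999/1000 · ··· · 959/1000 ≈ 0.4176.
So the probability of at least one match is 1 − 0.4176 = 0.5824.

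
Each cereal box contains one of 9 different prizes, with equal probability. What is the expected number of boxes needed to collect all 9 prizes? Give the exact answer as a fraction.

7129/280

After i distinct types are collected, each trial gives a new one with probability (9−i)/9, so the expected wait for the next new type is 9/(9−i).
E = 9/9 + 9/8 + 9/7 + 9/6 + 9/5 + 9/4 + 9/3 + 9/2 + 9/1 = 7129/280.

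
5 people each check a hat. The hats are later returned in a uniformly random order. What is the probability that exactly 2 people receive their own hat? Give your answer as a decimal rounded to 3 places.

Choose which 2 of the 5 are fixed: C(5,2) = 10 ways.
The remaining 3 must have no fixed point: D(3) = 2.
P = 10·2/120 = 1/6 ≈ 0.167.

0.167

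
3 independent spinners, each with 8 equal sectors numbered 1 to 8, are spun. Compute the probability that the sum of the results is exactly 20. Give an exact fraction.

15/512

There are 8^3 = 512 equally likely outcomes.
The number of ordered 3-tuples from {1,…,8} summing to 20 is 15.
P(sum = 20) = 15/512.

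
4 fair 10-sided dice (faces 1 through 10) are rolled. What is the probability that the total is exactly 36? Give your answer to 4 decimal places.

There are 10^4 = 10000 equally likely outcomes.
The number of ordered 4-tuples from {1,…,10} summing to 36 is 35.
P(sum = 36) = 35/10000 = 7/2000 ≈ 0.0035.

0.0035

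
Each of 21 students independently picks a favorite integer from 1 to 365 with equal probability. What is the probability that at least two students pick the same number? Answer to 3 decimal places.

0.444

It's easier to compute the probability that all 21 are distinct.
P(all distinct) = 365/365 · 364/365 · ··· · 345/365 ≈ 0.556.
So the probability of at least one match is 1 − 0.556 = 0.444.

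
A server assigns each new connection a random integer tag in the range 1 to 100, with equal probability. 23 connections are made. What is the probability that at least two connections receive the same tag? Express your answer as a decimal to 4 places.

It's easier to compute the probability that all 23 are distinct.
P(all distinct) = 100/100 · 99/100 · ··· · 78/100 ≈ 0.0643.
So the probability of at least one match is 1 − 0.0643 = 0.9357.

0.9357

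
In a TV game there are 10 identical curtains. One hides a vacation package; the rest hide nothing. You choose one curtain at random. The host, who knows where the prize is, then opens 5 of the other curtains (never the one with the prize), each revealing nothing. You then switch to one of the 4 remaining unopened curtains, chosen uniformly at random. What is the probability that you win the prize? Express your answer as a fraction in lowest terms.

Your original curtain holds the prize with probability 1/10, so the other 9 collectively hold it with probability 9/10.
The host can always find 5 empty curtains to open, so the reveals don't change that 9/10; it is now spread over the 4 remaining unopened curtains.
P(win by switching) = (9/10) · (1/4) = 9/40.

9/40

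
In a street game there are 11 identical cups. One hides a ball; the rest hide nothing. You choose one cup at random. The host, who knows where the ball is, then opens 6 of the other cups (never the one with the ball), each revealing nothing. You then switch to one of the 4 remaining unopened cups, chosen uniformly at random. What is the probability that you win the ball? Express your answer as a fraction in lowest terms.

Your original cup holds the ball with probability 1/11, so the other 10 collectively hold it with probability 10/11.
The host can always find 6 empty cups to open, so the reveals don't change that 10/11; it is now spread over the 4 remaining unopened cups.
P(win by switching) = (10/11) · (1/4) = 5/22.

5/22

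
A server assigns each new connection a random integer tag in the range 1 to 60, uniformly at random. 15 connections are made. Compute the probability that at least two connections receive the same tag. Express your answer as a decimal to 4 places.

It's easier to compute the probability that all 15 are distinct.
P(all distinct) = 60/60 · 59/60 · ··· · 46/60 ≈ 0.1479.
So the probability of at least one match is 1 − 0.1479 = 0.8521.

0.8521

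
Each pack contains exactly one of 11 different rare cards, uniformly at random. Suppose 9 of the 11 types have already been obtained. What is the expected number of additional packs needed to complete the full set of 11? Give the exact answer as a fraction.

33/2

Starting from 9 distinct types, each trial gives a new one with probability (11−i)/11 when i types are held, so the wait for the next new type is 11/(11−i).
E = 11/2 + 11/1 = 33/2.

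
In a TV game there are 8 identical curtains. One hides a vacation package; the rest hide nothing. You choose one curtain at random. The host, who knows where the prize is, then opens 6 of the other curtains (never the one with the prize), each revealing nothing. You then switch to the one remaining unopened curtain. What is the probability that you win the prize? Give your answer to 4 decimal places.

Your original curtain holds the prize with probability 1/8, so the other 7 collectively hold it with probability 7/8.
The host can always find 6 empty curtains to open, so the reveals don't change that 7/8; it is now spread over the 1 remaining unopened curtain.
P(win by switching) = (7/8) · (1/1) = 7/8 ≈ 0.8750.

0.8750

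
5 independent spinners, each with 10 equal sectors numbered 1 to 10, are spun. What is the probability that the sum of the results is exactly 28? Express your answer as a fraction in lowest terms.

3/50

There are 10^5 = 100000 equally likely outcomes.
The number of ordered 5-tuples from {1,…,10} summing to 28 is 6000.
P(sum = 28) = 6000/100000 = 3/50.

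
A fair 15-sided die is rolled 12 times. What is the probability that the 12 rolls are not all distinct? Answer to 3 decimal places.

0.998

P(all 12 different) = 15/15 · 14/15 · ··· · 4/15 ≈ 0.002.
P(at least two equal) = 1 − 0.002 = 0.998.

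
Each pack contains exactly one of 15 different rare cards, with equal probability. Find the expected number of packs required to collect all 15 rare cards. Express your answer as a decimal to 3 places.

49.773

After i distinct types are collected, each trial gives a new one with probability (15−i)/15, so the expected wait for the next new type is 15/(15−i).
E = 15/15 + 15/14 + 15/13 + 15/12 + 15/11 + 15/10 + 15/9 + 15/8 + 15/7 + 15/6 + 15/5 + 15/4 + 15/3 + 15/2 + 15/1 = 1195757/24024 ≈ 49.773.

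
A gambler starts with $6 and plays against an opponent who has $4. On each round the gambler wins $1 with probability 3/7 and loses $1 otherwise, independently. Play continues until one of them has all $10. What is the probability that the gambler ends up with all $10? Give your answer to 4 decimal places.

0.2756

Let r = q/p = (4/7)/(3/7) = 4/3. The recurrence P(i) = p·P(i+1) + q·P(i−1) with P(0)=0, P(10)=1 gives P(i) = (1 − r^i)/(1 − r^10).
P(6) = (1 − (4/3)^6) / (1 − (4/3)^10) = 38961/141361 ≈ 0.2756.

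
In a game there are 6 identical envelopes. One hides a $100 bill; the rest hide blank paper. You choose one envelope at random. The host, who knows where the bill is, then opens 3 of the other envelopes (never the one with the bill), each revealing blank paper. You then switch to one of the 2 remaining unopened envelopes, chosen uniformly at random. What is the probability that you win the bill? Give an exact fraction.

5/12

Your original envelope holds the bill with probability 1/6, so the other 5 collectively hold it with probability 5/6.
The host can always find 3 empty envelopes to open, so the reveals don't change that 5/6; it is now spread over the 2 remaining unopened envelopes.
P(win by switching) = (5/6) · (1/2) = 5/12.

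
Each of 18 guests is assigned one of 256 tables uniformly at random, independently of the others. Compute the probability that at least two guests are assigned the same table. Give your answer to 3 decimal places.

0.458

It's easier to compute the probability that all 18 are distinct.
P(all distinct) = 256/256 · 255/256 · ··· · 239/256 ≈ 0.542.
So the probability of at least one match is 1 − 0.542 = 0.458.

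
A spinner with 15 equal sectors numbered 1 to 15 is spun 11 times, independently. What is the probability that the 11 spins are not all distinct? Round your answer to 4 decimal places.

P(all 11 different) = 15/15 · 14/15 · ··· · 5/15 ≈ 0.0063.
P(at least two equal) = 1 − 0.0063 = 0.9937.

0.9937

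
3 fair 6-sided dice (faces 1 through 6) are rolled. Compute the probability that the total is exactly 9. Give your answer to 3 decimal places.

0.116

There are 6^3 = 216 equally likely outcomes.
The number of ordered 3-tuples from {1,…,6} summing to 9 is 25.
P(sum = 9) = 25/216 ≈ 0.116.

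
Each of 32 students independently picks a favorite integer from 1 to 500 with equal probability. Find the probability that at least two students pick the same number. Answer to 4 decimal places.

It's easier to compute the probability that all 32 are distinct.
P(all distinct) = 500/500 · 499/500 · ··· · 469/500 ≈ 0.3629.
So the probability of at least one match is 1 − 0.3629 = 0.6371.

0.6371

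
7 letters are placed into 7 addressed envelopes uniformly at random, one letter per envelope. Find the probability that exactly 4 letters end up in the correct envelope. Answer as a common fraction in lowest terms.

1/72

Choose which 4 of the 7 are fixed: C(7,4) = 35 ways.
The remaining 3 must have no fixed point: D(3) = 2.
P = 35·2/5040 = 1/72.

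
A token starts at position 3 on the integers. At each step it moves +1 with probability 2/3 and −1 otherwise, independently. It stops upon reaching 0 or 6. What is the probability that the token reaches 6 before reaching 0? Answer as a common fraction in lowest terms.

Let r = q/p = (1/3)/(2/3) = 1/2. The recurrence P(i) = p·P(i+1) + q·P(i−1) with P(0)=0, P(6)=1 gives P(i) = (1 − r^i)/(1 − r^6).
P(3) = (1 − (1/2)^3) / (1 − (1/2)^6) = 8/9.

8/9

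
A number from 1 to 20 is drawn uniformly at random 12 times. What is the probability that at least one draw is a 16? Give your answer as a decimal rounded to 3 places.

P(no draw is a 16) = (19/20)^12 ≈ 0.540.
P(at least one) = 1 − 0.540 = 0.460.

0.460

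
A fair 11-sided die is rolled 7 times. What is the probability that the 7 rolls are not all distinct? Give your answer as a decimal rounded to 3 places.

P(all 7 different) = 11/11 · 10/11 · ··· · 5/11 ≈ 0.085.
P(at least two equal) = 1 − 0.085 = 0.915.

0.915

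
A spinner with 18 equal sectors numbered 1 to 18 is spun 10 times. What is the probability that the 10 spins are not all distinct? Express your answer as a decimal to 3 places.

P(all 10 different) = 18/18 · 17/18 · ··· · 9/18 ≈ 0.044.
P(at least two equal) = 1 − 0.044 = 0.956.

0.956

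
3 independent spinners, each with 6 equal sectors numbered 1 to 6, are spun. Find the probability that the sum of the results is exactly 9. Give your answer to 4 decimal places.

0.1157

There are 6^3 = 216 equally likely outcomes.
The number of ordered 3-tuples from {1,…,6} summing to 9 is 25.
P(sum = 9) = 25/216 ≈ 0.1157.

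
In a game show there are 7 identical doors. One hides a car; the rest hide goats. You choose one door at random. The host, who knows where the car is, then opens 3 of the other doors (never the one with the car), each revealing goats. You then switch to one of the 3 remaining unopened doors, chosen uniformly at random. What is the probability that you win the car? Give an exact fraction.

Your original door holds the car with probability 1/7, so the other 6 collectively hold it with probability 6/7.
The host can always find 3 empty doors to open, so the reveals don't change that 6/7; it is now spread over the 3 remaining unopened doors.
P(win by switching) = (6/7) · (1/3) = 2/7.

2/7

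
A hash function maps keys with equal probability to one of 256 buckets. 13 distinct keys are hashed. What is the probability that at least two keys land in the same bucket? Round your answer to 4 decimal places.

0.2664

It's easier to compute the probability that all 13 are distinct.
P(all distinct) = 256/256 · 255/256 · ··· · 244/256 ≈ 0.7336.
So the probability of at least one match is 1 − 0.7336 = 0.2664.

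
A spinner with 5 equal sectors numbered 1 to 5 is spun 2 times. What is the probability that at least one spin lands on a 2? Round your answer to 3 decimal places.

P(no spin lands on a 2) = (4/5)^2 ≈ 0.640.
P(at least one) = 1 − 0.640 = 0.360.

0.360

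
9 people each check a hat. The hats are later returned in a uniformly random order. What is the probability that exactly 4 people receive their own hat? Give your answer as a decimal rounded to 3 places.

0.015

Choose which 4 of the 9 are fixed: C(9,4) = 126 ways.
The remaining 5 must have no fixed point: D(5) = 44.
P = 126·44/362880 = 11/720 ≈ 0.015.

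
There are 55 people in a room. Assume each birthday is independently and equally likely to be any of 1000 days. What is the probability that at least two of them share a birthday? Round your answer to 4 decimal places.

It's easier to compute the probability that all 55 are distinct.
P(all distinct) = 1000/1000 · 999/1000 · ··· · 946/1000 ≈ 0.2203.
So the probability of at least one match is 1 − 0.2203 = 0.7797.

0.7797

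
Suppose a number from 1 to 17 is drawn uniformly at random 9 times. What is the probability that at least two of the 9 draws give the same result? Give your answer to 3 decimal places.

P(all 9 different) = 17/17 · 16/17 · ··· · 9/17 ≈ 0.074.
P(at least two equal) = 1 − 0.074 = 0.926.

0.926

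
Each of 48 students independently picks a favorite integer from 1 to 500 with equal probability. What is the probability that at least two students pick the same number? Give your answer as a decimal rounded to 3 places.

It's easier to compute the probability that all 48 are distinct.
P(all distinct) = 500/500 · 499/500 · ··· · 453/500 ≈ 0.097.
So the probability of at least one match is 1 − 0.097 = 0.903.

0.903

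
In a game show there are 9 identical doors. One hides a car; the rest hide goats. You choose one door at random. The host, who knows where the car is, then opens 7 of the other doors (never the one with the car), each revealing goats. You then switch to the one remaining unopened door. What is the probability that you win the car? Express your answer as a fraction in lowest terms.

8/9

Your original door holds the car with probability 1/9, so the other 8 collectively hold it with probability 8/9.
The host can always find 7 empty doors to open, so the reveals don't change that 8/9; it is now spread over the 1 remaining unopened door.
P(win by switching) = (8/9) · (1/1) = 8/9.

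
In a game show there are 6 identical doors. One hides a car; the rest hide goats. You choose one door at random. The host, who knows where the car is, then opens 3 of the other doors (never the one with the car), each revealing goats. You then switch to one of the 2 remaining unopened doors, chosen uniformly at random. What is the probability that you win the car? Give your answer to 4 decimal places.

0.4167

Your original door holds the car with probability 1/6, so the other 5 collectively hold it with probability 5/6.
The host can always find 3 empty doors to open, so the reveals don't change that 5/6; it is now spread over the 2 remaining unopened doors.
P(win by switching) = (5/6) · (1/2) = 5/12 ≈ 0.4167.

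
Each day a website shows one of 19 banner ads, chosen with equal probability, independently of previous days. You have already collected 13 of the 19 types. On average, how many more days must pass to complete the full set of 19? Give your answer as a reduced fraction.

Starting from 13 distinct types, each trial gives a new one with probability (19−i)/19 when i types are held, so the wait for the next new type is 19/(19−i).
E = 19/6 + 19/5 + 19/4 + 19/3 + 19/2 + 19/1 = 931/20.

931/20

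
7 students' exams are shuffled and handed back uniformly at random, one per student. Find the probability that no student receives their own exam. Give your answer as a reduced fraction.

This is the derangement probability: permutations of 7 with no fixed point.
D(7) = 7! · (1 − 1/1! + 1/2! − ··· + (−1)^7/7!) = 1854.
P = 1854/5040 = 103/280.

103/280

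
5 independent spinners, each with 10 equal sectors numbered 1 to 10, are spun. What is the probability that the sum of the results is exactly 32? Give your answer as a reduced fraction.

121/2500

There are 10^5 = 100000 equally likely outcomes.
The number of ordered 5-tuples from {1,…,10} summing to 32 is 4840.
P(sum = 32) = 4840/100000 = 121/2500.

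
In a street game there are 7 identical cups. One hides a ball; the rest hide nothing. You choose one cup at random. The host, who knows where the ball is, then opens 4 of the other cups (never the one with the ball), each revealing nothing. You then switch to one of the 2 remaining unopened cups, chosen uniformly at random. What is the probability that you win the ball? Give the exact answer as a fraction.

Your original cup holds the ball with probability 1/7, so the other 6 collectively hold it with probability 6/7.
The host can always find 4 empty cups to open, so the reveals don't change that 6/7; it is now spread over the 2 remaining unopened cups.
P(win by switching) = (6/7) · (1/2) = 3/7.

3/7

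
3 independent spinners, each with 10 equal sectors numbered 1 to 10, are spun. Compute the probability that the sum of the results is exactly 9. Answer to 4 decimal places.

There are 10^3 = 1000 equally likely outcomes.
The number of ordered 3-tuples from {1,…,10} summing to 9 is 28.
P(sum = 9) = 28/1000 = 7/250 ≈ 0.0280.

0.0280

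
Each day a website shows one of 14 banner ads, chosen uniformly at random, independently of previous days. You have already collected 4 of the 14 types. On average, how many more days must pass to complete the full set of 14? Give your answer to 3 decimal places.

41.006

Starting from 4 distinct types, each trial gives a new one with probability (14−i)/14 when i types are held, so the wait for the next new type is 14/(14−i).
E = 14/10 + 14/9 + 14/8 + 14/7 + 14/6 + 14/5 + 14/4 + 14/3 + 14/2 + 14/1 = 7381/180 ≈ 41.006.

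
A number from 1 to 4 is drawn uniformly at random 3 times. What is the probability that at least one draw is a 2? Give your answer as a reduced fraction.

37/64

P(no draw is a 2) = (3/4)^3 = 27/64.
P(at least one) = 1 − 27/64 = 37/64.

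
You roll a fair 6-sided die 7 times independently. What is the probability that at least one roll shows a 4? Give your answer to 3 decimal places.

P(no roll shows a 4) = (5/6)^7 ≈ 0.279.
P(at least one) = 1 − 0.279 = 0.721.

0.721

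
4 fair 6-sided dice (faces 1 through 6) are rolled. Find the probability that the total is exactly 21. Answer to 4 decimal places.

There are 6^4 = 1296 equally likely outcomes.
The number of ordered 4-tuples from {1,…,6} summing to 21 is 20.
P(sum = 21) = 20/1296 = 5/324 ≈ 0.0154.

0.0154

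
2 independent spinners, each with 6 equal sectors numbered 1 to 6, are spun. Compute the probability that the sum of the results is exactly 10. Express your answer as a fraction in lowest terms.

There are 6^2 = 36 equally likely outcomes.
The number of ordered 2-tuples from {1,…,6} summing to 10 is 3.
P(sum = 10) = 3/36 = 1/12.

1/12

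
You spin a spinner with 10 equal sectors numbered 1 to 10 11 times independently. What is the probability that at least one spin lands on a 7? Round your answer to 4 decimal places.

0.6862

P(no spin lands on a 7) = (9/10)^11 ≈ 0.3138.
P(at least one) = 1 − 0.3138 = 0.6862.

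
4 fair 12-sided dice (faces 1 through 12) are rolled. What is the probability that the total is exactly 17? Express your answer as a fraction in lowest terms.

There are 12^4 = 20736 equally likely outcomes.
The number of ordered 4-tuples from {1,…,12} summing to 17 is 544.
P(sum = 17) = 544/20736 = 17/648.

17/648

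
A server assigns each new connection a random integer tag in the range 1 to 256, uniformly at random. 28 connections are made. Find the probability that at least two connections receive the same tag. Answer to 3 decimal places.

0.784

It's easier to compute the probability that all 28 are distinct.
P(all distinct) = 256/256 · 255/256 · ··· · 229/256 ≈ 0.216.
So the probability of at least one match is 1 − 0.216 = 0.784.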